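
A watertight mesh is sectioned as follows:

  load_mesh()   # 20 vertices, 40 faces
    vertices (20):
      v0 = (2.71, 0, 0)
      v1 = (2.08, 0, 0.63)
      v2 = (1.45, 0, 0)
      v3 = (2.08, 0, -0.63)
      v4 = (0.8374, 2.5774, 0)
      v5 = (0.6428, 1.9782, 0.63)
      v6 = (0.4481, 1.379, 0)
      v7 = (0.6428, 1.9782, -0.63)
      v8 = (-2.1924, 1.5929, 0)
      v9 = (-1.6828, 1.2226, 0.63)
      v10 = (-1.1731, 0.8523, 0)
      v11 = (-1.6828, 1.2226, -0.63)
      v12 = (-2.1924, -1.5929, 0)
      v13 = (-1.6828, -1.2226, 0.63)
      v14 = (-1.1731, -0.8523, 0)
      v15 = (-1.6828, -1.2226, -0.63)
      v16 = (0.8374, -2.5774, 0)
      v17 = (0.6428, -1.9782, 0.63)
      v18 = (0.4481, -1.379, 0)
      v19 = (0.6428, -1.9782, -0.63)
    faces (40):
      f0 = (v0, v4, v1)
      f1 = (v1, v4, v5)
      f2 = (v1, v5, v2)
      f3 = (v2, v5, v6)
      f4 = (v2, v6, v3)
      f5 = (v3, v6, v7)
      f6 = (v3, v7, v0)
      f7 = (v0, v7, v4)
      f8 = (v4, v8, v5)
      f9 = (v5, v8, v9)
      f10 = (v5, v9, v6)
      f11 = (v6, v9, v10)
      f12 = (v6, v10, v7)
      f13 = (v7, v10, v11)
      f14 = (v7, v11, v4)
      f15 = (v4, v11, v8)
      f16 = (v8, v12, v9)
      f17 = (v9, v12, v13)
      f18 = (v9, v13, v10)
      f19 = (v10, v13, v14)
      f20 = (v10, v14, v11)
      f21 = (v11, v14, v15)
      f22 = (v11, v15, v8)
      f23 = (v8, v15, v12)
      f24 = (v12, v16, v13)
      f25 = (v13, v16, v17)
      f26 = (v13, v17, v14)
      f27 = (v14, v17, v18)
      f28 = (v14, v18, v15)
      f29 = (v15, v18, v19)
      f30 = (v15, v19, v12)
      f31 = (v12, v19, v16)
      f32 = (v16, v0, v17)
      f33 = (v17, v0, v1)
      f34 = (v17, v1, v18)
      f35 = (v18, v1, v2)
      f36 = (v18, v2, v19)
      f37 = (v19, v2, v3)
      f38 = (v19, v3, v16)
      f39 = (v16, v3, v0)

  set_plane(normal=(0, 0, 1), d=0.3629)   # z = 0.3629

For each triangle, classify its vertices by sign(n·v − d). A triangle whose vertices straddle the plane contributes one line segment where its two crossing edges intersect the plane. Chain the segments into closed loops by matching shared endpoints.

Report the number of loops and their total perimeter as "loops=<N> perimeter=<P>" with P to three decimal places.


loops=2 perimeter=24.452

Straddling triangles (20 of 40):
  (v0,v4,v1) [--+] → (1.55318, 1.09274, 0.3629)–(2.3471, 0, 0.3629)  len=1.3507
  (v1,v4,v5) [+-+] → (1.55318, 1.09274, 0.3629)–(0.725304, 2.23224, 0.3629)  len=1.4085
  (v1,v5,v2) [++-] → (0.985027, 1.13951, 0.3629)–(1.8129, 0, 0.3629)  len=1.4085
  (v2,v5,v6) [-+-] → (0.985027, 1.13951, 0.3629)–(0.560253, 1.72416, 0.3629)  len=0.7227
  (v4,v8,v5) [--+] → (-0.559235, 1.81485, 0.3629)–(0.725304, 2.23224, 0.3629)  len=1.3507
  (v5,v8,v9) [+-+] → (-0.559235, 1.81485, 0.3629)–(-1.89885, 1.3796, 0.3629)  len=1.4086
  (v5,v9,v6) [++-] → (-0.779366, 1.28891, 0.3629)–(0.560253, 1.72416, 0.3629)  len=1.4086
  (v6,v9,v10) [-+-] → (-0.779366, 1.28891, 0.3629)–(-1.4667, 1.0656, 0.3629)  len=0.7227
  (v8,v12,v9) [--+] → (-1.89885, 0.0289174, 0.3629)–(-1.89885, 1.3796, 0.3629)  len=1.3507
  (v9,v12,v13) [+-+] → (-1.89885, 0.0289174, 0.3629)–(-1.89885, -1.3796, 0.3629)  len=1.4085
  (v9,v13,v10) [++-] → (-1.4667, -0.342908, 0.3629)–(-1.4667, 1.0656, 0.3629)  len=1.4085
  (v10,v13,v14) [-+-] → (-1.4667, -0.342908, 0.3629)–(-1.4667, -1.0656, 0.3629)  len=0.7227
  (v12,v16,v13) [--+] → (-0.614315, -1.79699, 0.3629)–(-1.89885, -1.3796, 0.3629)  len=1.3507
  (v13,v16,v17) [+-+] → (-0.614315, -1.79699, 0.3629)–(0.725304, -2.23224, 0.3629)  len=1.4086
  (v13,v17,v14) [++-] → (-0.127084, -1.50085, 0.3629)–(-1.4667, -1.0656, 0.3629)  len=1.4086
  (v14,v17,v18) [-+-] → (-0.127084, -1.50085, 0.3629)–(0.560253, -1.72416, 0.3629)  len=0.7227
  (v16,v0,v17) [--+] → (1.51923, -1.13951, 0.3629)–(0.725304, -2.23224, 0.3629)  len=1.3507
  (v17,v0,v1) [+-+] → (1.51923, -1.13951, 0.3629)–(2.3471, 0, 0.3629)  len=1.4085
  (v17,v1,v18) [++-] → (1.38813, -0.584652, 0.3629)–(0.560253, -1.72416, 0.3629)  len=1.4085
  (v18,v1,v2) [-+-] → (1.38813, -0.584652, 0.3629)–(1.8129, 0, 0.3629)  len=0.7227

Chained into 2 loop(s):
  loop 1: 10 segments, perimeter = 13.7960
  loop 2: 10 segments, perimeter = 10.6560
Total perimeter = 24.452


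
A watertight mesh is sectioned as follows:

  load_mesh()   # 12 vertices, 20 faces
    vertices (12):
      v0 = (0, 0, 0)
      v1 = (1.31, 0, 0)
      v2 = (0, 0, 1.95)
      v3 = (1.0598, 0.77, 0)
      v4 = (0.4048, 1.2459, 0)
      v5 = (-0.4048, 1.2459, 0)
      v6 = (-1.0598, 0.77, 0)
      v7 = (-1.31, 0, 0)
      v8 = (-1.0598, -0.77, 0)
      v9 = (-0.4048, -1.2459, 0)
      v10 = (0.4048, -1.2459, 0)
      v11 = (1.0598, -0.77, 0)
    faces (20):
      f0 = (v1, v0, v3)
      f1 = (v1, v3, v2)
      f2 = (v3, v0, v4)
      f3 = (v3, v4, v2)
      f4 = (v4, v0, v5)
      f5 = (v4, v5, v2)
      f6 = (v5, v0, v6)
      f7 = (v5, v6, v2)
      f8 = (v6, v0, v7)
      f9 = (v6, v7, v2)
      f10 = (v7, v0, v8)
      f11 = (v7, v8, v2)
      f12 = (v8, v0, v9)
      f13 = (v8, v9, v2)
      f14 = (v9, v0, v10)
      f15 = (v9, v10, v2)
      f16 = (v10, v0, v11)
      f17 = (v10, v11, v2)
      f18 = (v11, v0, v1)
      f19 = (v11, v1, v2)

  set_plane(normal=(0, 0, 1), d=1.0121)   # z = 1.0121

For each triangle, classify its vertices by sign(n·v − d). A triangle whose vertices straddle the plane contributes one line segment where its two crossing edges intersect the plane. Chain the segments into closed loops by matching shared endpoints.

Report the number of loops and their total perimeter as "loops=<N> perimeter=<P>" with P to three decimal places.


loops=1 perimeter=3.894

Straddling triangles (10 of 20):
  (v1,v3,v2) [--+] → (0.509737, 0.37035, 1.0121)–(0.630076, 0, 1.0121)  len=0.3894
  (v3,v4,v2) [--+] → (0.194698, 0.599246, 1.0121)–(0.509737, 0.37035, 1.0121)  len=0.3894
  (v4,v5,v2) [--+] → (-0.194698, 0.599246, 1.0121)–(0.194698, 0.599246, 1.0121)  len=0.3894
  (v5,v6,v2) [--+] → (-0.509737, 0.37035, 1.0121)–(-0.194698, 0.599246, 1.0121)  len=0.3894
  (v6,v7,v2) [--+] → (-0.630076, 0, 1.0121)–(-0.509737, 0.37035, 1.0121)  len=0.3894
  (v7,v8,v2) [--+] → (-0.509737, -0.37035, 1.0121)–(-0.630076, 0, 1.0121)  len=0.3894
  (v8,v9,v2) [--+] → (-0.194698, -0.599246, 1.0121)–(-0.509737, -0.37035, 1.0121)  len=0.3894
  (v9,v10,v2) [--+] → (0.194698, -0.599246, 1.0121)–(-0.194698, -0.599246, 1.0121)  len=0.3894
  (v10,v11,v2) [--+] → (0.509737, -0.37035, 1.0121)–(0.194698, -0.599246, 1.0121)  len=0.3894
  (v11,v1,v2) [--+] → (0.630076, 0, 1.0121)–(0.509737, -0.37035, 1.0121)  len=0.3894

Chained into 1 loop(s):
  loop 1: 10 segments, perimeter = 3.8941
Total perimeter = 3.894


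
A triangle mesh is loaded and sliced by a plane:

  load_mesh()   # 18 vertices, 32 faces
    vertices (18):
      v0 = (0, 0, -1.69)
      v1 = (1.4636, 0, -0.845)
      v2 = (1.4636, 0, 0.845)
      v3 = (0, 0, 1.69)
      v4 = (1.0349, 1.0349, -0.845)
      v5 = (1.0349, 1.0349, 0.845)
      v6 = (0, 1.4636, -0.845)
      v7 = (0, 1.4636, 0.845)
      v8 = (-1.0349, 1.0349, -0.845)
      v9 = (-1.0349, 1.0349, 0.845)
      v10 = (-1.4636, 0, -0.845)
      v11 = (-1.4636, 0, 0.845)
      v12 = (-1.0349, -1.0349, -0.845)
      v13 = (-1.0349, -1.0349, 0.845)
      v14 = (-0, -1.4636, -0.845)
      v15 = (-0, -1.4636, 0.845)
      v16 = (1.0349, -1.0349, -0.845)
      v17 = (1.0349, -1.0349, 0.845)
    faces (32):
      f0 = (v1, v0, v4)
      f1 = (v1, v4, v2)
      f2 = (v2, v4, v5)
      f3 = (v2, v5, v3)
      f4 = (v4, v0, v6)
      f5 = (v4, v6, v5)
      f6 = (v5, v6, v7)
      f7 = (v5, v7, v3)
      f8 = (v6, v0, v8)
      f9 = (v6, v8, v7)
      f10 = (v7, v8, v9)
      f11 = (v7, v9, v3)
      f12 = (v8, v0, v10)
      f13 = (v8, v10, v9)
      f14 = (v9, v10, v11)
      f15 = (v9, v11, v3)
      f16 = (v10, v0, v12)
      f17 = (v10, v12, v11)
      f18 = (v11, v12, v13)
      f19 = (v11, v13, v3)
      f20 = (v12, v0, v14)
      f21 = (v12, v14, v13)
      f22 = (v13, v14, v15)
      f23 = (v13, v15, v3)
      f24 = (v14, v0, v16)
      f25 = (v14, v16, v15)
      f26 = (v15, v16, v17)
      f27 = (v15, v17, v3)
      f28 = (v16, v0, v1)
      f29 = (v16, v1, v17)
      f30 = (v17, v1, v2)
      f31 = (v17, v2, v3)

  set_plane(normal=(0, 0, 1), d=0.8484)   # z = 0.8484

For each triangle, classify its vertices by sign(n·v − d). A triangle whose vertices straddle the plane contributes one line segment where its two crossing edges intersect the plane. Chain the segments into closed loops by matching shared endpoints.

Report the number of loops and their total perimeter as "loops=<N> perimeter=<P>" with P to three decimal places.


Straddling triangles (8 of 32):
  (v2,v5,v3) [--+] → (1.03074, 1.03074, 0.8484)–(1.45771, 0, 0.8484)  len=1.1157
  (v5,v7,v3) [--+] → (0, 1.45771, 0.8484)–(1.03074, 1.03074, 0.8484)  len=1.1157
  (v7,v9,v3) [--+] → (-1.03074, 1.03074, 0.8484)–(0, 1.45771, 0.8484)  len=1.1157
  (v9,v11,v3) [--+] → (-1.45771, 0, 0.8484)–(-1.03074, 1.03074, 0.8484)  len=1.1157
  (v11,v13,v3) [--+] → (-1.03074, -1.03074, 0.8484)–(-1.45771, 0, 0.8484)  len=1.1157
  (v13,v15,v3) [--+] → (0, -1.45771, 0.8484)–(-1.03074, -1.03074, 0.8484)  len=1.1157
  (v15,v17,v3) [--+] → (1.03074, -1.03074, 0.8484)–(0, -1.45771, 0.8484)  len=1.1157
  (v17,v2,v3) [--+] → (1.45771, 0, 0.8484)–(1.03074, -1.03074, 0.8484)  len=1.1157

Chained into 1 loop(s):
  loop 1: 8 segments, perimeter = 8.9254
Total perimeter = 8.925

loops=1 perimeter=8.925


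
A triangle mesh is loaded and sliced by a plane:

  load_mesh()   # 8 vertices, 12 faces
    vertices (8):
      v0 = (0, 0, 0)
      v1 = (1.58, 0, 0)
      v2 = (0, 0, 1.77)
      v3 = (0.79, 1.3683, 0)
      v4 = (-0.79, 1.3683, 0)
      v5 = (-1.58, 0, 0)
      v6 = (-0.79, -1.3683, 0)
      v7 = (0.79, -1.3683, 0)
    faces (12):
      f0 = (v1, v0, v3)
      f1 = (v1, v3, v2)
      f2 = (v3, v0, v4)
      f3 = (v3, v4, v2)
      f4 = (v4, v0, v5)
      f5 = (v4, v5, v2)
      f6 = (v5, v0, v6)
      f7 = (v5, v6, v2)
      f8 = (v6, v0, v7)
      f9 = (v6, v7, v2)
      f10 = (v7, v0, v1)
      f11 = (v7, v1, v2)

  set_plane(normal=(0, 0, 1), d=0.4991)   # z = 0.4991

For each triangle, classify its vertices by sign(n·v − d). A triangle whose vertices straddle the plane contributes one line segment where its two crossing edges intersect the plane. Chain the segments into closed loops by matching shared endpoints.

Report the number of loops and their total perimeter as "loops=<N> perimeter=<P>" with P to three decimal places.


Straddling triangles (6 of 12):
  (v1,v3,v2) [--+] → (0.567238, 0.98247, 0.4991)–(1.13448, 0, 0.4991)  len=1.1345
  (v3,v4,v2) [--+] → (-0.567238, 0.98247, 0.4991)–(0.567238, 0.98247, 0.4991)  len=1.1345
  (v4,v5,v2) [--+] → (-1.13448, 0, 0.4991)–(-0.567238, 0.98247, 0.4991)  len=1.1345
  (v5,v6,v2) [--+] → (-0.567238, -0.98247, 0.4991)–(-1.13448, 0, 0.4991)  len=1.1345
  (v6,v7,v2) [--+] → (0.567238, -0.98247, 0.4991)–(-0.567238, -0.98247, 0.4991)  len=1.1345
  (v7,v1,v2) [--+] → (1.13448, 0, 0.4991)–(0.567238, -0.98247, 0.4991)  len=1.1345

Chained into 1 loop(s):
  loop 1: 6 segments, perimeter = 6.8068
Total perimeter = 6.807

loops=1 perimeter=6.807


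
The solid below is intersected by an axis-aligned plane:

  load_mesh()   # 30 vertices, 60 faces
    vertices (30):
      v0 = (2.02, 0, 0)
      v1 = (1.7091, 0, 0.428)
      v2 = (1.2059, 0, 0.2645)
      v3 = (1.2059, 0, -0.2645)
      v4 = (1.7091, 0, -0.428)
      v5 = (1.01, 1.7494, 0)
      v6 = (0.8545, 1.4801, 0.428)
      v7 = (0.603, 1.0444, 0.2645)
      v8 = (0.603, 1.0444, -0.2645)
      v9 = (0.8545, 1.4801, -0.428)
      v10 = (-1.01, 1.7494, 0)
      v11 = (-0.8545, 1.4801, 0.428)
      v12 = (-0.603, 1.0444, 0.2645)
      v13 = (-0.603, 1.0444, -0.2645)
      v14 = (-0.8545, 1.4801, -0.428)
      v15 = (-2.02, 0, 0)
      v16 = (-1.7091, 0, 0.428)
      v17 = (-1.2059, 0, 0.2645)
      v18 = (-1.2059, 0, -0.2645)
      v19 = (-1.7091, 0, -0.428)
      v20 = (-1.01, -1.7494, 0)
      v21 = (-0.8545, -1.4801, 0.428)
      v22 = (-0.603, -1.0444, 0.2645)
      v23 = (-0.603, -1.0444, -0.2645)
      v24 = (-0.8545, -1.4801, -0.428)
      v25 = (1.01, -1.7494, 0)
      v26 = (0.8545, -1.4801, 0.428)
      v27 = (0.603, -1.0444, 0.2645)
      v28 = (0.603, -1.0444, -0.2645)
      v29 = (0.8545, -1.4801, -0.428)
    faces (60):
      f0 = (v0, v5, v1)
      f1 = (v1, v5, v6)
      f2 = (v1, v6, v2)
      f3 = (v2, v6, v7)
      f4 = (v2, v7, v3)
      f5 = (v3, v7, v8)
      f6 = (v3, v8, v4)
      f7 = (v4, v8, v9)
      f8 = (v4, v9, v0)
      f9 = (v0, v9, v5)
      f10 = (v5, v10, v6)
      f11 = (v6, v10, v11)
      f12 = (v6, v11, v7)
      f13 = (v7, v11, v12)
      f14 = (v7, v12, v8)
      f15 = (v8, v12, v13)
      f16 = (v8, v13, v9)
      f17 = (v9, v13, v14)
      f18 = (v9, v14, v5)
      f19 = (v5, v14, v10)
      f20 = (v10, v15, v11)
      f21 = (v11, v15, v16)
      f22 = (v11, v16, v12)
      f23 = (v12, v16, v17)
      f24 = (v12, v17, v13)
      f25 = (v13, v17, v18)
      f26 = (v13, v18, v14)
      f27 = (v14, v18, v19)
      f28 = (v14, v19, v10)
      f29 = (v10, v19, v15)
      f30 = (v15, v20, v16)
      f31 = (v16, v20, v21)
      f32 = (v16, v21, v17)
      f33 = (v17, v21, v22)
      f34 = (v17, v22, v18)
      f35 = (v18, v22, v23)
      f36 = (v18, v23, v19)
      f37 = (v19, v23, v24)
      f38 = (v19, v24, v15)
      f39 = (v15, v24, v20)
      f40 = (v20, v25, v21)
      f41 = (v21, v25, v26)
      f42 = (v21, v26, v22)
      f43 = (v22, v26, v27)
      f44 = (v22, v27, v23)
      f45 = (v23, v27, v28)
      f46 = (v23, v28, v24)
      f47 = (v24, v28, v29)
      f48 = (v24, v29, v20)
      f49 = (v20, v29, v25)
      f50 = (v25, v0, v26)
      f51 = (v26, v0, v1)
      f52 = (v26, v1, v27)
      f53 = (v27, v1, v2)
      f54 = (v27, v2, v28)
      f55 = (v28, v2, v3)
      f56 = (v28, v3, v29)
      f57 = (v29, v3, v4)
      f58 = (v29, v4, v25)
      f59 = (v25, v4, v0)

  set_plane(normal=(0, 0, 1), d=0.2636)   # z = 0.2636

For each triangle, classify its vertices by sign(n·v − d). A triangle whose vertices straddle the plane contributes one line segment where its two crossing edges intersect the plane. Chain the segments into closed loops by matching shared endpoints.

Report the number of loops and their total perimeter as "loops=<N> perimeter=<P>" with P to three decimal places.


Straddling triangles (24 of 60):
  (v0,v5,v1) [--+] → (1.44057, 0.671966, 0.2636)–(1.82852, 0, 0.2636)  len=0.7759
  (v1,v5,v6) [+-+] → (1.44057, 0.671966, 0.2636)–(0.914229, 1.58354, 0.2636)  len=1.0526
  (v2,v7,v3) [++-] → (0.604026, 1.04262, 0.2636)–(1.2059, 0, 0.2636)  len=1.2039
  (v3,v7,v8) [-+-] → (0.604026, 1.04262, 0.2636)–(0.603, 1.0444, 0.2636)  len=0.0021
  (v5,v10,v6) [--+] → (0.138323, 1.58354, 0.2636)–(0.914229, 1.58354, 0.2636)  len=0.7759
  (v6,v10,v11) [+-+] → (0.138323, 1.58354, 0.2636)–(-0.914229, 1.58354, 0.2636)  len=1.0526
  (v7,v12,v8) [++-] → (-0.600948, 1.0444, 0.2636)–(0.603, 1.0444, 0.2636)  len=1.2039
  (v8,v12,v13) [-+-] → (-0.600948, 1.0444, 0.2636)–(-0.603, 1.0444, 0.2636)  len=0.0021
  (v10,v15,v11) [--+] → (-1.30218, 0.911576, 0.2636)–(-0.914229, 1.58354, 0.2636)  len=0.7759
  (v11,v15,v16) [+-+] → (-1.30218, 0.911576, 0.2636)–(-1.82852, 0, 0.2636)  len=1.0526
  (v12,v17,v13) [++-] → (-1.20487, 0.00177686, 0.2636)–(-0.603, 1.0444, 0.2636)  len=1.2039
  (v13,v17,v18) [-+-] → (-1.20487, 0.00177686, 0.2636)–(-1.2059, 0, 0.2636)  len=0.0021
  (v15,v20,v16) [--+] → (-1.44057, -0.671966, 0.2636)–(-1.82852, 0, 0.2636)  len=0.7759
  (v16,v20,v21) [+-+] → (-1.44057, -0.671966, 0.2636)–(-0.914229, -1.58354, 0.2636)  len=1.0526
  (v17,v22,v18) [++-] → (-0.604026, -1.04262, 0.2636)–(-1.2059, 0, 0.2636)  len=1.2039
  (v18,v22,v23) [-+-] → (-0.604026, -1.04262, 0.2636)–(-0.603, -1.0444, 0.2636)  len=0.0021
  (v20,v25,v21) [--+] → (-0.138323, -1.58354, 0.2636)–(-0.914229, -1.58354, 0.2636)  len=0.7759
  (v21,v25,v26) [+-+] → (-0.138323, -1.58354, 0.2636)–(0.914229, -1.58354, 0.2636)  len=1.0526
  (v22,v27,v23) [++-] → (0.600948, -1.0444, 0.2636)–(-0.603, -1.0444, 0.2636)  len=1.2039
  (v23,v27,v28) [-+-] → (0.600948, -1.0444, 0.2636)–(0.603, -1.0444, 0.2636)  len=0.0021
  (v25,v0,v26) [--+] → (1.30218, -0.911576, 0.2636)–(0.914229, -1.58354, 0.2636)  len=0.7759
  (v26,v0,v1) [+-+] → (1.30218, -0.911576, 0.2636)–(1.82852, 0, 0.2636)  len=1.0526
  (v27,v2,v28) [++-] → (1.20487, -0.00177686, 0.2636)–(0.603, -1.0444, 0.2636)  len=1.2039
  (v28,v2,v3) [-+-] → (1.20487, -0.00177686, 0.2636)–(1.2059, 0, 0.2636)  len=0.0021

Chained into 2 loop(s):
  loop 1: 12 segments, perimeter = 10.9710
  loop 2: 12 segments, perimeter = 7.2357
Total perimeter = 18.207

loops=2 perimeter=18.207


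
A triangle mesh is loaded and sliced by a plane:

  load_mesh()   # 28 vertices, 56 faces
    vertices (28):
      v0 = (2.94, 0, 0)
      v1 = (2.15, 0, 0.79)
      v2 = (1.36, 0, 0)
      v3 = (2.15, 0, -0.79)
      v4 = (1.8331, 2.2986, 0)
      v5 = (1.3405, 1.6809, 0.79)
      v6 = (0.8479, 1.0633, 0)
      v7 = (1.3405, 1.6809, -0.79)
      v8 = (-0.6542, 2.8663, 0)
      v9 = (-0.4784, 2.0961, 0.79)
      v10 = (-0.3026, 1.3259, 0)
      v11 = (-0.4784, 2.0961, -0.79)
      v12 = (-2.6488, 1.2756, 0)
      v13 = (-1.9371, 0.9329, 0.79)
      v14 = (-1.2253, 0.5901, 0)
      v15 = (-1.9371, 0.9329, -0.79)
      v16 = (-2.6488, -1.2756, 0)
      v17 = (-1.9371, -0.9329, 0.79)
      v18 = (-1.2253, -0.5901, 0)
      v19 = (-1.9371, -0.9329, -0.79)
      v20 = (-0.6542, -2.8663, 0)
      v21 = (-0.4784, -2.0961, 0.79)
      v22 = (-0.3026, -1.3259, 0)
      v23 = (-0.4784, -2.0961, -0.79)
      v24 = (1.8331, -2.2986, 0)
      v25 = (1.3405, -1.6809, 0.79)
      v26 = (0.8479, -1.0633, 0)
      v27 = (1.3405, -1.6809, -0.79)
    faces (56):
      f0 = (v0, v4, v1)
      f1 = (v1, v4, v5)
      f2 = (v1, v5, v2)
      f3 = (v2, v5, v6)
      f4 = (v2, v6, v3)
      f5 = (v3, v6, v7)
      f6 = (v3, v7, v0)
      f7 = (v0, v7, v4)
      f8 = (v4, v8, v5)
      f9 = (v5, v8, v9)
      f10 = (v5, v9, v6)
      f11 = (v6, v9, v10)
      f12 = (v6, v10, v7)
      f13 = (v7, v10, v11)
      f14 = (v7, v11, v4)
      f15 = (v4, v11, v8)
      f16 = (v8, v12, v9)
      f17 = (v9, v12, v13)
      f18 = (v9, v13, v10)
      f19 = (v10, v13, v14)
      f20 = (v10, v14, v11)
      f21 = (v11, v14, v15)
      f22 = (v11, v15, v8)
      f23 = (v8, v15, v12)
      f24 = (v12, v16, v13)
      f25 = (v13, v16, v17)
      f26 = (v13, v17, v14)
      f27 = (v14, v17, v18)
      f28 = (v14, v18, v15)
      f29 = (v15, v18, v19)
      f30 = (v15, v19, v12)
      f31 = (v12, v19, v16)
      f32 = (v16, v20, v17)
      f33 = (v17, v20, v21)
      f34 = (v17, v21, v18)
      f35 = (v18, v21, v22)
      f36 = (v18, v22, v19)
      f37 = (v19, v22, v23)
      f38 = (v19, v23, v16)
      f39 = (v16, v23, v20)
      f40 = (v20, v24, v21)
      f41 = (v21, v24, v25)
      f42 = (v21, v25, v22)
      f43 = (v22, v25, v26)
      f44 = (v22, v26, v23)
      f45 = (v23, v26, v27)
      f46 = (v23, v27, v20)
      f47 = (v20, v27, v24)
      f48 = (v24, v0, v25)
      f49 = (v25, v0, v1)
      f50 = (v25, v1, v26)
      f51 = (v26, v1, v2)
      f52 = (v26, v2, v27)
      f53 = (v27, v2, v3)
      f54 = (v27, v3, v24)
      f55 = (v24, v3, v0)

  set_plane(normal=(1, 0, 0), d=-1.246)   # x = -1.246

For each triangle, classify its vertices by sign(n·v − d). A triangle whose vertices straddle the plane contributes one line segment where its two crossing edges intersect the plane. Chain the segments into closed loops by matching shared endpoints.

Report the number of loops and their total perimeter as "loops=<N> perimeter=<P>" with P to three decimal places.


loops=1 perimeter=11.903

Straddling triangles (18 of 56):
  (v8,v12,v9) [+-+] → (-1.246, 2.39434, 0)–(-1.246, 1.80592, 0.510603)  len=0.7791
  (v9,v12,v13) [+--] → (-1.246, 1.80592, 0.510603)–(-1.246, 1.484, 0.79)  len=0.4263
  (v9,v13,v10) [+-+] → (-1.246, 1.484, 0.79)–(-1.246, 1.09907, 0.455972)  len=0.5097
  (v10,v13,v14) [+-+] → (-1.246, 1.09907, 0.455972)–(-1.246, 0.600069, 0.0229742)  len=0.6607
  (v11,v14,v15) [++-] → (-1.246, 0.600069, -0.0229742)–(-1.246, 1.484, -0.79)  len=1.1703
  (v11,v15,v8) [+-+] → (-1.246, 1.484, -0.79)–(-1.246, 1.97443, -0.364426)  len=0.6493
  (v8,v15,v12) [+--] → (-1.246, 1.97443, -0.364426)–(-1.246, 2.39434, 0)  len=0.5560
  (v13,v17,v14) [--+] → (-1.246, 0.545809, 0.0229742)–(-1.246, 0.600069, 0.0229742)  len=0.0543
  (v14,v17,v18) [+-+] → (-1.246, 0.545809, 0.0229742)–(-1.246, -0.600069, 0.0229742)  len=1.1459
  (v14,v18,v15) [++-] → (-1.246, -0.545809, -0.0229742)–(-1.246, 0.600069, -0.0229742)  len=1.1459
  (v15,v18,v19) [-+-] → (-1.246, -0.545809, -0.0229742)–(-1.246, -0.600069, -0.0229742)  len=0.0543
  (v16,v20,v17) [-+-] → (-1.246, -2.39434, 0)–(-1.246, -1.97443, 0.364426)  len=0.5560
  (v17,v20,v21) [-++] → (-1.246, -1.97443, 0.364426)–(-1.246, -1.484, 0.79)  len=0.6493
  (v17,v21,v18) [-++] → (-1.246, -1.484, 0.79)–(-1.246, -0.600069, 0.0229742)  len=1.1703
  (v18,v22,v19) [++-] → (-1.246, -1.09907, -0.455972)–(-1.246, -0.600069, -0.0229742)  len=0.6607
  (v19,v22,v23) [-++] → (-1.246, -1.09907, -0.455972)–(-1.246, -1.484, -0.79)  len=0.5097
  (v19,v23,v16) [-+-] → (-1.246, -1.484, -0.79)–(-1.246, -1.80592, -0.510603)  len=0.4263
  (v16,v23,v20) [-++] → (-1.246, -1.80592, -0.510603)–(-1.246, -2.39434, 0)  len=0.7791

Chained into 1 loop(s):
  loop 1: 18 segments, perimeter = 11.9029
Total perimeter = 11.903


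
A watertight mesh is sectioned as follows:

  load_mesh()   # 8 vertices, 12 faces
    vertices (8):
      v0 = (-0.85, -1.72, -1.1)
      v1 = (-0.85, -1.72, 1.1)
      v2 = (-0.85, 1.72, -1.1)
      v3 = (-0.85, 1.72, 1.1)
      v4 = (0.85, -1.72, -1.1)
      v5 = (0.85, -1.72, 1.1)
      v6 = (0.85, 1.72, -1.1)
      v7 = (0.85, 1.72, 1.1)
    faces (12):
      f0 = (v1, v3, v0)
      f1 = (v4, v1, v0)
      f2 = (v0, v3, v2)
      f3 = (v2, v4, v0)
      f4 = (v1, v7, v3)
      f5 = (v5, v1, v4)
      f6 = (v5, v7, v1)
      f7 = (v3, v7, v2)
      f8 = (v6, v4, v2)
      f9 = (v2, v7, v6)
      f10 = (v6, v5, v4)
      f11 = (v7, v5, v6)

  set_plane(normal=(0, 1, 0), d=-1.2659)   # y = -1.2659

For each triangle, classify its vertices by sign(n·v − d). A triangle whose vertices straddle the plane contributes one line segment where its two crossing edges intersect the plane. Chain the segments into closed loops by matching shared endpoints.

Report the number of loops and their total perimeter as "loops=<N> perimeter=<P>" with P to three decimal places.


Straddling triangles (8 of 12):
  (v1,v3,v0) [-+-] → (-0.85, -1.2659, 1.1)–(-0.85, -1.2659, -0.809587)  len=1.9096
  (v0,v3,v2) [-++] → (-0.85, -1.2659, -0.809587)–(-0.85, -1.2659, -1.1)  len=0.2904
  (v2,v4,v0) [+--] → (0.62559, -1.2659, -1.1)–(-0.85, -1.2659, -1.1)  len=1.4756
  (v1,v7,v3) [-++] → (-0.62559, -1.2659, 1.1)–(-0.85, -1.2659, 1.1)  len=0.2244
  (v5,v7,v1) [-+-] → (0.85, -1.2659, 1.1)–(-0.62559, -1.2659, 1.1)  len=1.4756
  (v6,v4,v2) [+-+] → (0.85, -1.2659, -1.1)–(0.62559, -1.2659, -1.1)  len=0.2244
  (v6,v5,v4) [+--] → (0.85, -1.2659, 0.809587)–(0.85, -1.2659, -1.1)  len=1.9096
  (v7,v5,v6) [+-+] → (0.85, -1.2659, 1.1)–(0.85, -1.2659, 0.809587)  len=0.2904

Chained into 1 loop(s):
  loop 1: 8 segments, perimeter = 7.8000
Total perimeter = 7.800

loops=1 perimeter=7.800


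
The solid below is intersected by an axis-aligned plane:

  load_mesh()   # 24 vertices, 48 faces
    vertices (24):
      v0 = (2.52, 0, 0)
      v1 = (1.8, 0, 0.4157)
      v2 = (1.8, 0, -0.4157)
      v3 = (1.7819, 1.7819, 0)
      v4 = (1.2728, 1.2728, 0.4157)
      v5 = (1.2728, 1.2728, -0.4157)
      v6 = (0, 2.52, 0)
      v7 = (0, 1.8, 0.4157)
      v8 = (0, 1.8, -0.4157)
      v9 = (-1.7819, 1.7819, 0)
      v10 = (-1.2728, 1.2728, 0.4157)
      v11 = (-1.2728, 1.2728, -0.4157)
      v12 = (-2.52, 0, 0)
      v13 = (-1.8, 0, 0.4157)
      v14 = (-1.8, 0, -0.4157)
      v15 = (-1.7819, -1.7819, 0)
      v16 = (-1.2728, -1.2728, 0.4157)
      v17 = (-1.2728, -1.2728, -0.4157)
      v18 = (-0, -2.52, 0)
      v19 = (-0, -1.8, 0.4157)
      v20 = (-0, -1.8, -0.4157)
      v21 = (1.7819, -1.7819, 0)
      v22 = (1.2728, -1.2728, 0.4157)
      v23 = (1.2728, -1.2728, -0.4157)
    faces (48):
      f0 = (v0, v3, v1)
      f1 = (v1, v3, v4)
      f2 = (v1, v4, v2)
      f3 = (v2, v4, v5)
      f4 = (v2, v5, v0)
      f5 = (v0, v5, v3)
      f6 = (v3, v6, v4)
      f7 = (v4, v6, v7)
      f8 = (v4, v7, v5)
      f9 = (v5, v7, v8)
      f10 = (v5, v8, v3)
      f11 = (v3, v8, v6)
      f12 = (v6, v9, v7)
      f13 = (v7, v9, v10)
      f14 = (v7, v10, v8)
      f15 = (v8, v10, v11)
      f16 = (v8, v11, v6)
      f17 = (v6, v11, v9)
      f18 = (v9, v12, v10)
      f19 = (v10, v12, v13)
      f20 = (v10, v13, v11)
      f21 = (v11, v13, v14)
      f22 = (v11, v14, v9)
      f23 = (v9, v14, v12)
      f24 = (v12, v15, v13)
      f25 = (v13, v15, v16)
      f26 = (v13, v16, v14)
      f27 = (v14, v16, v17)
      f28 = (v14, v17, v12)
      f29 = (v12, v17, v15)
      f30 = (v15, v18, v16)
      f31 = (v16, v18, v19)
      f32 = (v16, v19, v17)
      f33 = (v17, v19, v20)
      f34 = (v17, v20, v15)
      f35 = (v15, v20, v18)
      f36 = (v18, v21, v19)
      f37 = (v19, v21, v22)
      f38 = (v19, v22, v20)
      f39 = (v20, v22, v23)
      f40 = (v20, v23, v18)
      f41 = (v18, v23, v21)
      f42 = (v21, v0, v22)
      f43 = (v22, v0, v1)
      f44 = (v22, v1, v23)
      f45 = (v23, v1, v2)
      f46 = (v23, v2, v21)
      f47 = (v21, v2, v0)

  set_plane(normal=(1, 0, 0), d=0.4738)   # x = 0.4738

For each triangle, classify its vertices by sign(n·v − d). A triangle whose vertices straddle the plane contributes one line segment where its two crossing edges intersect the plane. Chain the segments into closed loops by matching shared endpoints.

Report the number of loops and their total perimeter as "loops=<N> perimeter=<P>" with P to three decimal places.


Straddling triangles (12 of 48):
  (v3,v6,v4) [+-+] → (0.4738, 2.32374, 0)–(0.4738, 2.05573, 0.154744)  len=0.3095
  (v4,v6,v7) [+--] → (0.4738, 2.05573, 0.154744)–(0.4738, 1.60375, 0.4157)  len=0.5219
  (v4,v7,v5) [+-+] → (0.4738, 1.60375, 0.4157)–(0.4738, 1.60375, 0.106211)  len=0.3095
  (v5,v7,v8) [+--] → (0.4738, 1.60375, 0.106211)–(0.4738, 1.60375, -0.4157)  len=0.5219
  (v5,v8,v3) [+-+] → (0.4738, 1.60375, -0.4157)–(0.4738, 1.79519, -0.305167)  len=0.2211
  (v3,v8,v6) [+--] → (0.4738, 1.79519, -0.305167)–(0.4738, 2.32374, 0)  len=0.6103
  (v18,v21,v19) [-+-] → (0.4738, -2.32374, 0)–(0.4738, -1.79519, 0.305167)  len=0.6103
  (v19,v21,v22) [-++] → (0.4738, -1.79519, 0.305167)–(0.4738, -1.60375, 0.4157)  len=0.2211
  (v19,v22,v20) [-+-] → (0.4738, -1.60375, 0.4157)–(0.4738, -1.60375, -0.106211)  len=0.5219
  (v20,v22,v23) [-++] → (0.4738, -1.60375, -0.106211)–(0.4738, -1.60375, -0.4157)  len=0.3095
  (v20,v23,v18) [-+-] → (0.4738, -1.60375, -0.4157)–(0.4738, -2.05573, -0.154744)  len=0.5219
  (v18,v23,v21) [-++] → (0.4738, -2.05573, -0.154744)–(0.4738, -2.32374, 0)  len=0.3095

Chained into 2 loop(s):
  loop 1: 6 segments, perimeter = 2.4942
  loop 2: 6 segments, perimeter = 2.4942
Total perimeter = 4.988

loops=2 perimeter=4.988


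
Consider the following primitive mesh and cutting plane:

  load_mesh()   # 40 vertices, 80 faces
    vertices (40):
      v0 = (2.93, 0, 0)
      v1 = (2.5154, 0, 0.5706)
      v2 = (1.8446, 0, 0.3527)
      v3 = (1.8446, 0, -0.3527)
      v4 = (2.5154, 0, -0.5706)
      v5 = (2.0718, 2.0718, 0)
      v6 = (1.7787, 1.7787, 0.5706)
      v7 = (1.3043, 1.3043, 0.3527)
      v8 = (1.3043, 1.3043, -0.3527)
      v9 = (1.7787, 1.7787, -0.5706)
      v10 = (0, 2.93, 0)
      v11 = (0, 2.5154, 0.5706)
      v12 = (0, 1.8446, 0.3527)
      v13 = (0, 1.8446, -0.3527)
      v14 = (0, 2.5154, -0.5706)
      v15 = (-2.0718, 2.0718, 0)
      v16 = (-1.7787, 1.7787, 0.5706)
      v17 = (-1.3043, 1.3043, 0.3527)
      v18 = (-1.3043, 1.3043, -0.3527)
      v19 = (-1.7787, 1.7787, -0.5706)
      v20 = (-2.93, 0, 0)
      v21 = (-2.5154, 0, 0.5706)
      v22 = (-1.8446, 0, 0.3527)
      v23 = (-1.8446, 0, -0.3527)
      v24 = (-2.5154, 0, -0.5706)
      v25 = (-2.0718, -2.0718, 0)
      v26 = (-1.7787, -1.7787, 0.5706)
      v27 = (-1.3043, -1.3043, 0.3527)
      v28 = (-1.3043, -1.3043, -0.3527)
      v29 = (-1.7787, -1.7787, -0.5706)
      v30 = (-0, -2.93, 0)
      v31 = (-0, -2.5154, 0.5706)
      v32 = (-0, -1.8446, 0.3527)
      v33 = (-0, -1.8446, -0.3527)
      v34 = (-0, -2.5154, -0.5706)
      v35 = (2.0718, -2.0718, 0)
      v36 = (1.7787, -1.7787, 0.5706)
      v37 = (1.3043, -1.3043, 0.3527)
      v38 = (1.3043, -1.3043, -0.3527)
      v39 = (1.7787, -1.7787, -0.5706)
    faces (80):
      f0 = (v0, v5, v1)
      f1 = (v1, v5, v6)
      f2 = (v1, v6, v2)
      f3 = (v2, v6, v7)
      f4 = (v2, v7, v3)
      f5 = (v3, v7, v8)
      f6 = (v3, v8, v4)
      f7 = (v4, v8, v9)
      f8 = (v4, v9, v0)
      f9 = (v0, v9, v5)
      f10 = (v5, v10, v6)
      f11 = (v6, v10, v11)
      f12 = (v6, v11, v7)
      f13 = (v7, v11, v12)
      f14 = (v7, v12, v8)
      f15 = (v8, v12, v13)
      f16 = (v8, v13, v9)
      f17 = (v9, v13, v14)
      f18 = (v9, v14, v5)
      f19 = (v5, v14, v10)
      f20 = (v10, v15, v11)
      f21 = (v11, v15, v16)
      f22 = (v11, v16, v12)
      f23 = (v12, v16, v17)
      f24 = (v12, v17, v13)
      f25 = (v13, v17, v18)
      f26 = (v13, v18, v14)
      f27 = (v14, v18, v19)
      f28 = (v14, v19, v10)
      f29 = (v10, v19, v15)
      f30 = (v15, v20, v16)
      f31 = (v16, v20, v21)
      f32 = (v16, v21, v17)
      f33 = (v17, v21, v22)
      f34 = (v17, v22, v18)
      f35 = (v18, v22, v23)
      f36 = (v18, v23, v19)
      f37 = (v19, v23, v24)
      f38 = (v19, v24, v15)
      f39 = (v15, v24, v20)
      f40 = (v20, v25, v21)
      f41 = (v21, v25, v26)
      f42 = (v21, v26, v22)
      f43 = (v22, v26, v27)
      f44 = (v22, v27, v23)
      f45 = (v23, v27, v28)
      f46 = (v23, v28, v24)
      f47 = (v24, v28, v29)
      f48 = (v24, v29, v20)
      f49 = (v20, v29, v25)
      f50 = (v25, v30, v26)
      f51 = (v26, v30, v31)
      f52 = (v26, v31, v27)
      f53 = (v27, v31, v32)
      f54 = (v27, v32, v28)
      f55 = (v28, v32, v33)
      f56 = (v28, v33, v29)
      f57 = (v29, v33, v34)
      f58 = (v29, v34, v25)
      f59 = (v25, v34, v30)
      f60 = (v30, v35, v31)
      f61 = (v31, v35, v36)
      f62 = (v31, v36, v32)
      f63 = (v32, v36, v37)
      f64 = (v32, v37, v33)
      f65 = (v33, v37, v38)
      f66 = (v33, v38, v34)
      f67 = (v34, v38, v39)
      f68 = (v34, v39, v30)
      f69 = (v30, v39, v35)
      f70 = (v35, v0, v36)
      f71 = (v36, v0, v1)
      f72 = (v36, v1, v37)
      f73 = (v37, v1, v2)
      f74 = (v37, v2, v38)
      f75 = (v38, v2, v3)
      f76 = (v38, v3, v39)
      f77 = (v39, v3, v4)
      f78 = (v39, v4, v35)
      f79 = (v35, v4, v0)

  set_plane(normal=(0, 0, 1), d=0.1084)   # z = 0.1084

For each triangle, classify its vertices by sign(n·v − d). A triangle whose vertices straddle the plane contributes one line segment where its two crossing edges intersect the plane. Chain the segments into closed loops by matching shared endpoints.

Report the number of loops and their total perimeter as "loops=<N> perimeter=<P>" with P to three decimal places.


loops=2 perimeter=28.752

Straddling triangles (32 of 80):
  (v0,v5,v1) [--+] → (2.15607, 1.67821, 0.1084)–(2.85124, 0, 0.1084)  len=1.8165
  (v1,v5,v6) [+-+] → (2.15607, 1.67821, 0.1084)–(2.01612, 2.01612, 0.1084)  len=0.3657
  (v2,v7,v3) [++-] → (1.49142, 0.852584, 0.1084)–(1.8446, 0, 0.1084)  len=0.9228
  (v3,v7,v8) [-+-] → (1.49142, 0.852584, 0.1084)–(1.3043, 1.3043, 0.1084)  len=0.4889
  (v5,v10,v6) [--+] → (0.337909, 2.71128, 0.1084)–(2.01612, 2.01612, 0.1084)  len=1.8165
  (v6,v10,v11) [+-+] → (0.337909, 2.71128, 0.1084)–(0, 2.85124, 0.1084)  len=0.3657
  (v7,v12,v8) [++-] → (0.451716, 1.65748, 0.1084)–(1.3043, 1.3043, 0.1084)  len=0.9228
  (v8,v12,v13) [-+-] → (0.451716, 1.65748, 0.1084)–(0, 1.8446, 0.1084)  len=0.4889
  (v10,v15,v11) [--+] → (-1.67821, 2.15607, 0.1084)–(0, 2.85124, 0.1084)  len=1.8165
  (v11,v15,v16) [+-+] → (-1.67821, 2.15607, 0.1084)–(-2.01612, 2.01612, 0.1084)  len=0.3657
  (v12,v17,v13) [++-] → (-0.852584, 1.49142, 0.1084)–(0, 1.8446, 0.1084)  len=0.9228
  (v13,v17,v18) [-+-] → (-0.852584, 1.49142, 0.1084)–(-1.3043, 1.3043, 0.1084)  len=0.4889
  (v15,v20,v16) [--+] → (-2.71128, 0.337909, 0.1084)–(-2.01612, 2.01612, 0.1084)  len=1.8165
  (v16,v20,v21) [+-+] → (-2.71128, 0.337909, 0.1084)–(-2.85124, 0, 0.1084)  len=0.3657
  (v17,v22,v18) [++-] → (-1.65748, 0.451716, 0.1084)–(-1.3043, 1.3043, 0.1084)  len=0.9228
  (v18,v22,v23) [-+-] → (-1.65748, 0.451716, 0.1084)–(-1.8446, 0, 0.1084)  len=0.4889
  (v20,v25,v21) [--+] → (-2.15607, -1.67821, 0.1084)–(-2.85124, 0, 0.1084)  len=1.8165
  (v21,v25,v26) [+-+] → (-2.15607, -1.67821, 0.1084)–(-2.01612, -2.01612, 0.1084)  len=0.3657
  (v22,v27,v23) [++-] → (-1.49142, -0.852584, 0.1084)–(-1.8446, 0, 0.1084)  len=0.9228
  (v23,v27,v28) [-+-] → (-1.49142, -0.852584, 0.1084)–(-1.3043, -1.3043, 0.1084)  len=0.4889
  (v25,v30,v26) [--+] → (-0.337909, -2.71128, 0.1084)–(-2.01612, -2.01612, 0.1084)  len=1.8165
  (v26,v30,v31) [+-+] → (-0.337909, -2.71128, 0.1084)–(0, -2.85124, 0.1084)  len=0.3657
  (v27,v32,v28) [++-] → (-0.451716, -1.65748, 0.1084)–(-1.3043, -1.3043, 0.1084)  len=0.9228
  (v28,v32,v33) [-+-] → (-0.451716, -1.65748, 0.1084)–(0, -1.8446, 0.1084)  len=0.4889
  (v30,v35,v31) [--+] → (1.67821, -2.15607, 0.1084)–(0, -2.85124, 0.1084)  len=1.8165
  (v31,v35,v36) [+-+] → (1.67821, -2.15607, 0.1084)–(2.01612, -2.01612, 0.1084)  len=0.3657
  (v32,v37,v33) [++-] → (0.852584, -1.49142, 0.1084)–(0, -1.8446, 0.1084)  len=0.9228
  (v33,v37,v38) [-+-] → (0.852584, -1.49142, 0.1084)–(1.3043, -1.3043, 0.1084)  len=0.4889
  (v35,v0,v36) [--+] → (2.71128, -0.337909, 0.1084)–(2.01612, -2.01612, 0.1084)  len=1.8165
  (v36,v0,v1) [+-+] → (2.71128, -0.337909, 0.1084)–(2.85124, 0, 0.1084)  len=0.3657
  (v37,v2,v38) [++-] → (1.65748, -0.451716, 0.1084)–(1.3043, -1.3043, 0.1084)  len=0.9228
  (v38,v2,v3) [-+-] → (1.65748, -0.451716, 0.1084)–(1.8446, 0, 0.1084)  len=0.4889

Chained into 2 loop(s):
  loop 1: 16 segments, perimeter = 17.4579
  loop 2: 16 segments, perimeter = 11.2942
Total perimeter = 28.752


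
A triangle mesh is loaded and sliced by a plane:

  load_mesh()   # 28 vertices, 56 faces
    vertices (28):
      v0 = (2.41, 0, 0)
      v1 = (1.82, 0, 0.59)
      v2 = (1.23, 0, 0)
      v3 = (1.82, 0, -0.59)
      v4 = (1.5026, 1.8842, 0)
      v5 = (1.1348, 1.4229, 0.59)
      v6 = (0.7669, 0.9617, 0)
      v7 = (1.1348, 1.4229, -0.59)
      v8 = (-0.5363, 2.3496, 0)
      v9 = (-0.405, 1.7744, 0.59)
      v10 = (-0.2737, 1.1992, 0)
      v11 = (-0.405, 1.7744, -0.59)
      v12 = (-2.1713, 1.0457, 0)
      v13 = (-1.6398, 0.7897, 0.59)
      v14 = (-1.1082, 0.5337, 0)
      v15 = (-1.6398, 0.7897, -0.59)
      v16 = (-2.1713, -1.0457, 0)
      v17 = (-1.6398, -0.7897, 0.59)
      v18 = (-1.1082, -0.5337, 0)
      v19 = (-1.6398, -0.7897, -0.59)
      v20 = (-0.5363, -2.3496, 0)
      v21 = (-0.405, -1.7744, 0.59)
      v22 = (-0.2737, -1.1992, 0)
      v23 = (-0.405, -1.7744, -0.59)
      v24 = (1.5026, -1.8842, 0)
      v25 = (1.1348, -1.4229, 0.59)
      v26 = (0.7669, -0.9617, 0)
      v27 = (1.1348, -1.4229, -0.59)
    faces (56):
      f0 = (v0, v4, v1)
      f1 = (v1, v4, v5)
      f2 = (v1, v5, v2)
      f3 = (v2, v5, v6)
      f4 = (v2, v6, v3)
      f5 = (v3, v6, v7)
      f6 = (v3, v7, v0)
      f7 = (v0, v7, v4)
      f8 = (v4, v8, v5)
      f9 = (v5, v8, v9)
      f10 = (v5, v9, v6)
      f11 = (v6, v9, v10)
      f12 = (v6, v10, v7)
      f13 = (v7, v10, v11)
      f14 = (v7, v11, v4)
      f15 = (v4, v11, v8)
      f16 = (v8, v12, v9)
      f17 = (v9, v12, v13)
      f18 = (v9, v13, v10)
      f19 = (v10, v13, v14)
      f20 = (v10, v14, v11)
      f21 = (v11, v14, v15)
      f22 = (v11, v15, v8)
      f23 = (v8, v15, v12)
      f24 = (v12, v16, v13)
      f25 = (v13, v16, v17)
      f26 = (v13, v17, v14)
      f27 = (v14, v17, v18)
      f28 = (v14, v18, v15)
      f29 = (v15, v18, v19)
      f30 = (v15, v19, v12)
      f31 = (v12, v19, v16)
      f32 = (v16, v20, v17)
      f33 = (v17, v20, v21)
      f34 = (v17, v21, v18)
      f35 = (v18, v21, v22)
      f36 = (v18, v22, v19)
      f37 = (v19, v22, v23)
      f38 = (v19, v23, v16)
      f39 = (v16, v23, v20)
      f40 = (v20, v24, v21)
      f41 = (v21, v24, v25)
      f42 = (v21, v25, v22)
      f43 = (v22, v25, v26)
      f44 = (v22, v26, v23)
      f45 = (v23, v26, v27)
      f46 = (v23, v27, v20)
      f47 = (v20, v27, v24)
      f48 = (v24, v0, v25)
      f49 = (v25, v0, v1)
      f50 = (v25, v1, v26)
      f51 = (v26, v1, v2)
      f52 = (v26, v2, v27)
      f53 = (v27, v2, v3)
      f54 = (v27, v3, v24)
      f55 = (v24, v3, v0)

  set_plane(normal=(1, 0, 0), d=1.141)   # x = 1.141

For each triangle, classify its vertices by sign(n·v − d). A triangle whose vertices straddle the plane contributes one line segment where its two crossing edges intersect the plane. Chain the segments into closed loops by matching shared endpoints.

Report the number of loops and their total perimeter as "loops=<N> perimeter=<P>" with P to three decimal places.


loops=2 perimeter=8.690

Straddling triangles (20 of 56):
  (v1,v4,v5) [++-] → (1.141, 1.43068, 0.580054)–(1.141, 1.41002, 0.59)  len=0.0229
  (v1,v5,v2) [+-+] → (1.141, 1.41002, 0.59)–(1.141, 1.33023, 0.551576)  len=0.0886
  (v2,v5,v6) [+--] → (1.141, 1.33023, 0.551576)–(1.141, 0.184823, 0)  len=1.2713
  (v2,v6,v3) [+-+] → (1.141, 0.184823, 0)–(1.141, 0.620069, -0.20959)  len=0.4831
  (v3,v6,v7) [+--] → (1.141, 0.620069, -0.20959)–(1.141, 1.41002, -0.59)  len=0.8768
  (v3,v7,v0) [+-+] → (1.141, 1.41002, -0.59)–(1.141, 1.41598, -0.587131)  len=0.0066
  (v0,v7,v4) [+-+] → (1.141, 1.41598, -0.587131)–(1.141, 1.43068, -0.580054)  len=0.0163
  (v4,v8,v5) [+--] → (1.141, 1.96674, 0)–(1.141, 1.43068, 0.580054)  len=0.7898
  (v7,v11,v4) [--+] → (1.141, 1.86339, -0.111839)–(1.141, 1.43068, -0.580054)  len=0.6375
  (v4,v11,v8) [+--] → (1.141, 1.86339, -0.111839)–(1.141, 1.96674, 0)  len=0.1523
  (v20,v24,v21) [-+-] → (1.141, -1.96674, 0)–(1.141, -1.86339, 0.111839)  len=0.1523
  (v21,v24,v25) [-+-] → (1.141, -1.86339, 0.111839)–(1.141, -1.43068, 0.580054)  len=0.6375
  (v20,v27,v24) [--+] → (1.141, -1.43068, -0.580054)–(1.141, -1.96674, 0)  len=0.7898
  (v24,v0,v25) [++-] → (1.141, -1.41598, 0.587131)–(1.141, -1.43068, 0.580054)  len=0.0163
  (v25,v0,v1) [-++] → (1.141, -1.41598, 0.587131)–(1.141, -1.41002, 0.59)  len=0.0066
  (v25,v1,v26) [-+-] → (1.141, -1.41002, 0.59)–(1.141, -0.620069, 0.20959)  len=0.8768
  (v26,v1,v2) [-++] → (1.141, -0.620069, 0.20959)–(1.141, -0.184823, 0)  len=0.4831
  (v26,v2,v27) [-+-] → (1.141, -0.184823, 0)–(1.141, -1.33023, -0.551576)  len=1.2713
  (v27,v2,v3) [-++] → (1.141, -1.33023, -0.551576)–(1.141, -1.41002, -0.59)  len=0.0886
  (v27,v3,v24) [-++] → (1.141, -1.41002, -0.59)–(1.141, -1.43068, -0.580054)  len=0.0229

Chained into 2 loop(s):
  loop 1: 10 segments, perimeter = 4.3452
  loop 2: 10 segments, perimeter = 4.3452
Total perimeter = 8.690


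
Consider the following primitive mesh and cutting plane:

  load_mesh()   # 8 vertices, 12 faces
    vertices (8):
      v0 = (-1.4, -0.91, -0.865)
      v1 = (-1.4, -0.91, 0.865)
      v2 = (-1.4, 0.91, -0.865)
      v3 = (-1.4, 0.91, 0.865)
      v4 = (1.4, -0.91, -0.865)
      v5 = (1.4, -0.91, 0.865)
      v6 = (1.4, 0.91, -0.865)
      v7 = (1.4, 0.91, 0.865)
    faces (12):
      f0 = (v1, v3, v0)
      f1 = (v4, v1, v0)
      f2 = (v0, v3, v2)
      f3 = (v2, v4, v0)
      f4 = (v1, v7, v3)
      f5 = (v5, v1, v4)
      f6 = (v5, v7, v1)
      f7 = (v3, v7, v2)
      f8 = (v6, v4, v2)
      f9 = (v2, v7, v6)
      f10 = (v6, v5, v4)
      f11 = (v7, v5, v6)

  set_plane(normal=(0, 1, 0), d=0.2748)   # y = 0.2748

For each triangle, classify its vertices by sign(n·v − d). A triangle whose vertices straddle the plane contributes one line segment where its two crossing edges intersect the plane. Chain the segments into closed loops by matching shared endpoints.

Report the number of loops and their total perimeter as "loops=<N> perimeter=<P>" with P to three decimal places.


loops=1 perimeter=9.060

Straddling triangles (8 of 12):
  (v1,v3,v0) [-+-] → (-1.4, 0.2748, 0.865)–(-1.4, 0.2748, 0.261211)  len=0.6038
  (v0,v3,v2) [-++] → (-1.4, 0.2748, 0.261211)–(-1.4, 0.2748, -0.865)  len=1.1262
  (v2,v4,v0) [+--] → (-0.422769, 0.2748, -0.865)–(-1.4, 0.2748, -0.865)  len=0.9772
  (v1,v7,v3) [-++] → (0.422769, 0.2748, 0.865)–(-1.4, 0.2748, 0.865)  len=1.8228
  (v5,v7,v1) [-+-] → (1.4, 0.2748, 0.865)–(0.422769, 0.2748, 0.865)  len=0.9772
  (v6,v4,v2) [+-+] → (1.4, 0.2748, -0.865)–(-0.422769, 0.2748, -0.865)  len=1.8228
  (v6,v5,v4) [+--] → (1.4, 0.2748, -0.261211)–(1.4, 0.2748, -0.865)  len=0.6038
  (v7,v5,v6) [+-+] → (1.4, 0.2748, 0.865)–(1.4, 0.2748, -0.261211)  len=1.1262

Chained into 1 loop(s):
  loop 1: 8 segments, perimeter = 9.0600
Total perimeter = 9.060
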